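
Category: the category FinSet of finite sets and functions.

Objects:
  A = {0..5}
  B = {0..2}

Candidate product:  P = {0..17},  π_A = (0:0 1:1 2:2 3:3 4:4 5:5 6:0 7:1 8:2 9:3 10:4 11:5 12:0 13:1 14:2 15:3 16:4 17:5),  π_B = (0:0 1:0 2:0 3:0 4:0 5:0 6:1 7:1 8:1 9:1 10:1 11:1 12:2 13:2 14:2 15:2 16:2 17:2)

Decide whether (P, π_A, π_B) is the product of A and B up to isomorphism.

|A|·|B| = 6·3 = 18;  |P| = 18
Check the pairing map k ↦ (π_A(k), π_B(k)):
  0 : (0,0)
  1 : (1,0)
  2 : (2,0)
  3 : (3,0)
  4 : (4,0)
  5 : (5,0)
  6 : (0,1)
  7 : (1,1)
  8 : (2,1)
  9 : (3,1)
  10 : (4,1)
  11 : (5,1)
  12 : (0,2)
  13 : (1,2)
  14 : (2,2)
  15 : (3,2)
  16 : (4,2)
  17 : (5,2)
distinct pairs in image: 18 / 18 needed
  → bijection onto A×B; projections well-typed.

Answer: VALID PRODUCT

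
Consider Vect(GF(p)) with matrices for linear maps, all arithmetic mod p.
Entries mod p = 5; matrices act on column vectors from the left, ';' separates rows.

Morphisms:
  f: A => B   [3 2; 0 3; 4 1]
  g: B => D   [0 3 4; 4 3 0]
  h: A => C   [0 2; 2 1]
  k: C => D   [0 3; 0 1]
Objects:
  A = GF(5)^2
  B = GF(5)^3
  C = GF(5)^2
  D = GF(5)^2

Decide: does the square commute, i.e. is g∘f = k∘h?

1) trace f;g:
  e0=[1,0] f=>[3,0,4] g=>[1,2]
  e1=[0,1] f=>[2,3,1] g=>[3,2]
  ⟦path⟧₁ = [1 3; 2 2]
2) trace h;k:
  e0=[1,0] h=>[0,2] k=>[1,2]
  e1=[0,1] h=>[2,1] k=>[3,1]
  ⟦path⟧₂ = [1 3; 2 1]
Equal? differ; not commutative

Answer: DOES NOT COMMUTE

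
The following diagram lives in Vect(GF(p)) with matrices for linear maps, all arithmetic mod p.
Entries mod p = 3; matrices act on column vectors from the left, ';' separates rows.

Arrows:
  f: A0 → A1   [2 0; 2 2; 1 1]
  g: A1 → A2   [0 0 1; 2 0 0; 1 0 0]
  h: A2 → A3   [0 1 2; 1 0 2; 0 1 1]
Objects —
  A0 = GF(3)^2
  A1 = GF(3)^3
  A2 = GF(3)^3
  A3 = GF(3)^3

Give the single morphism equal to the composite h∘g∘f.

Answer: [2 0; 2 1; 0 0]

Work:
  e0=⟨1,0⟩ f→⟨2,2,1⟩ g→⟨1,1,2⟩ h→⟨2,2,0⟩
  e1=⟨0,1⟩ f→⟨0,2,1⟩ g→⟨1,0,0⟩ h→⟨0,1,0⟩
result: [2 0; 2 1; 0 0]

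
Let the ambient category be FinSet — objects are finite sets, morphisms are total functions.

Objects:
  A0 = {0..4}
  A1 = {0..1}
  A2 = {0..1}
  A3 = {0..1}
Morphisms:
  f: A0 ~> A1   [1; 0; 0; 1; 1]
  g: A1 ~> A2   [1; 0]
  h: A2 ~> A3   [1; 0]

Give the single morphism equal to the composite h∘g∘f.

  0 f~>1 g~>0 h~>1
  1 f~>0 g~>1 h~>0
  2 f~>0 g~>1 h~>0
  3 f~>1 g~>0 h~>1
  4 f~>1 g~>0 h~>1
result: [1; 0; 0; 1; 1]

Answer: [1; 0; 0; 1; 1]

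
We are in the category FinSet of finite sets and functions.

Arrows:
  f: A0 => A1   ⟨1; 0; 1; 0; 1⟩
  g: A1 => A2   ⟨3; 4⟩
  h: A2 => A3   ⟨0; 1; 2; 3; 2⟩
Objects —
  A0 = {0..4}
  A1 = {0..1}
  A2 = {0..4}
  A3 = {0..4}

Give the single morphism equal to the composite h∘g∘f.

Answer: ⟨2; 3; 2; 3; 2⟩

Trace:
  0 f=>1 g=>4 h=>2
  1 f=>0 g=>3 h=>3
  2 f=>1 g=>4 h=>2
  3 f=>0 g=>3 h=>3
  4 f=>1 g=>4 h=>2
composite: ⟨2; 3; 2; 3; 2⟩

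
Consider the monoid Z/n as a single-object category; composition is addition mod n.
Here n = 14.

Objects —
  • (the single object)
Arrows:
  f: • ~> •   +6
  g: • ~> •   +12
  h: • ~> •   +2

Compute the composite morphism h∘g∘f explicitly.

  0 +6≡6 +12≡4 +2≡6  (mod 14)
composite: +6

Answer: +6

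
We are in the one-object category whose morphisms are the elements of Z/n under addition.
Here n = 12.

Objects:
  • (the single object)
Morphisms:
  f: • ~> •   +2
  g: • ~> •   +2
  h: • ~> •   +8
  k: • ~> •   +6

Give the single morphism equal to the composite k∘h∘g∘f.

Answer: +6

Work:
  0 +2≡2 +2≡4 +8≡0 +6≡6  (mod 12)
⟦path⟧: +6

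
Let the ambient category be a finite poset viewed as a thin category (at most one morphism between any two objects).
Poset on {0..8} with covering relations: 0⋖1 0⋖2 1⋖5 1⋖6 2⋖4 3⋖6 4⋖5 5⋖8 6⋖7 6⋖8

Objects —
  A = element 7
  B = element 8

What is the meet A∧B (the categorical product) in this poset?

Common predecessors of 7,8: {0,1,3,6}
  0 <= 6
  1 <= 6
  3 <= 6
  6 <= 6
glb = 6

Answer: A∧B = 6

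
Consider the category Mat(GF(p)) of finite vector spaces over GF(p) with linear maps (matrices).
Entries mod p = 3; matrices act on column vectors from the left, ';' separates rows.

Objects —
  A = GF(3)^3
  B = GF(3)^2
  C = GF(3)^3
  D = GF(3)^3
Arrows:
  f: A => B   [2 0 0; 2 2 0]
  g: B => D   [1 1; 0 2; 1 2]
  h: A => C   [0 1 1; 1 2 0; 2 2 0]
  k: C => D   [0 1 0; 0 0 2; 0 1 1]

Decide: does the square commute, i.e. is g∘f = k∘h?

Answer: COMMUTES

Derivation:
1) trace f;g:
  e0=(1,0,0) f=>(2,2) g=>(1,1,0)
  e1=(0,1,0) f=>(0,2) g=>(2,1,1)
  e2=(0,0,1) f=>(0,0) g=>(0,0,0)
  result₁ = [1 2 0; 1 1 0; 0 1 0]
2) trace h;k:
  e0=(1,0,0) h=>(0,1,2) k=>(1,1,0)
  e1=(0,1,0) h=>(1,2,2) k=>(2,1,1)
  e2=(0,0,1) h=>(1,0,0) k=>(0,0,0)
  result₂ = [1 2 0; 1 1 0; 0 1 0]
Equal? same morphism ✓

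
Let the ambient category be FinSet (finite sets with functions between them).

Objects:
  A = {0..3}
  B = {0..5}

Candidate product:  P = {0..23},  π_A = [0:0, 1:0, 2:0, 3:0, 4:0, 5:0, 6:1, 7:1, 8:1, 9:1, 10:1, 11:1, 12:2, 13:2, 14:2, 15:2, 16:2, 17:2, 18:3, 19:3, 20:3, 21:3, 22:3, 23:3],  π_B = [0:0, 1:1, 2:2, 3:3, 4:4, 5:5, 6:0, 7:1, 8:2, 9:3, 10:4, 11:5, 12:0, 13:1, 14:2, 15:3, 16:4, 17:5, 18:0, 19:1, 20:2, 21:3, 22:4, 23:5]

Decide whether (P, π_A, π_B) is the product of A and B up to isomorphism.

|A|·|B| = 4·6 = 24;  |P| = 24
Check the pairing map k ↦ (π_A(k), π_B(k)):
  0 : (0,0)
  1 : (0,1)
  2 : (0,2)
  3 : (0,3)
  4 : (0,4)
  5 : (0,5)
  6 : (1,0)
  7 : (1,1)
  8 : (1,2)
  9 : (1,3)
  10 : (1,4)
  11 : (1,5)
  12 : (2,0)
  13 : (2,1)
  14 : (2,2)
  15 : (2,3)
  16 : (2,4)
  17 : (2,5)
  18 : (3,0)
  19 : (3,1)
  20 : (3,2)
  21 : (3,3)
  22 : (3,4)
  23 : (3,5)
distinct pairs in image: 24 / 24 needed
  → bijection onto A×B; projections well-typed.

Answer: VALID PRODUCT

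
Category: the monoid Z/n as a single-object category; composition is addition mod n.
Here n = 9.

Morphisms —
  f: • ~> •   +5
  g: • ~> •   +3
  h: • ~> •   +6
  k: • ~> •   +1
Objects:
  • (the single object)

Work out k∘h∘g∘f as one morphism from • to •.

Answer: +6

Trace:
  0 +5≡5 +3≡8 +6≡5 +1≡6  (mod 9)
result: +6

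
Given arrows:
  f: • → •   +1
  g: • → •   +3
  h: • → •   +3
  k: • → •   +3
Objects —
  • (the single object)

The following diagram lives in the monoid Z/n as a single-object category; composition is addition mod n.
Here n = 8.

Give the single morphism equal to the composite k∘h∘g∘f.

Answer: +2

Work:
  0 +1≡1 +3≡4 +3≡7 +3≡2  (mod 8)
result: +2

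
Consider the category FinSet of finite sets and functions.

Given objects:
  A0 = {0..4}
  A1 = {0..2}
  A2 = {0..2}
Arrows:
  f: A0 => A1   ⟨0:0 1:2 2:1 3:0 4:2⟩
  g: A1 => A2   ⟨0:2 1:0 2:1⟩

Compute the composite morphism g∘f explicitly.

Answer: ⟨0:2 1:1 2:0 3:2 4:1⟩

Derivation:
  0 f=>0 g=>2
  1 f=>2 g=>1
  2 f=>1 g=>0
  3 f=>0 g=>2
  4 f=>2 g=>1
composite: ⟨0:2 1:1 2:0 3:2 4:1⟩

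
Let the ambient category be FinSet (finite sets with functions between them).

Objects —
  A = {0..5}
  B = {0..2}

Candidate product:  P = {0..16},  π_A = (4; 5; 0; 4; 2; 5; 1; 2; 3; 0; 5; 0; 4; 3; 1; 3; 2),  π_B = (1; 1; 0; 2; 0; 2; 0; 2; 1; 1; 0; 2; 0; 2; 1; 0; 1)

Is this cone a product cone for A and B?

|A|·|B| = 6·3 = 18;  |P| = 17
  → cardinalities differ; no bijection possible.

Answer: NOT A VALID PRODUCT — |P|=17 ≠ |A|·|B|=18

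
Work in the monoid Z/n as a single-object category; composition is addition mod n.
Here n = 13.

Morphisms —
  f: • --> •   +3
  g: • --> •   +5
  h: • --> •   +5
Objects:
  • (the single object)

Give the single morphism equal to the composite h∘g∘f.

Answer: +0

Work:
  0 +3≡3 +5≡8 +5≡0  (mod 13)
composite: +0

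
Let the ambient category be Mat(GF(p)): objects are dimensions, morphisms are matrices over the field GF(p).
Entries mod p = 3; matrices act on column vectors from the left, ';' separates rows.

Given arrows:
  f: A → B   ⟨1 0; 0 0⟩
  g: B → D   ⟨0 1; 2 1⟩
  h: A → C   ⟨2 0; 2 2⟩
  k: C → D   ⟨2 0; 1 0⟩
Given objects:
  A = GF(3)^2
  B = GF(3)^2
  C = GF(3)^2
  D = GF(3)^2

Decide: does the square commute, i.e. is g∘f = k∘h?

Answer: DOES NOT COMMUTE

Work:
1) trace f;g:
  e0=[1,0] f→[1,0] g→[0,2]
  e1=[0,1] f→[0,0] g→[0,0]
  composite₁ = ⟨0 0; 2 0⟩
2) trace h;k:
  e0=[1,0] h→[2,2] k→[1,2]
  e1=[0,1] h→[0,2] k→[0,0]
  composite₂ = ⟨1 0; 2 0⟩
Equal? NO — does not commute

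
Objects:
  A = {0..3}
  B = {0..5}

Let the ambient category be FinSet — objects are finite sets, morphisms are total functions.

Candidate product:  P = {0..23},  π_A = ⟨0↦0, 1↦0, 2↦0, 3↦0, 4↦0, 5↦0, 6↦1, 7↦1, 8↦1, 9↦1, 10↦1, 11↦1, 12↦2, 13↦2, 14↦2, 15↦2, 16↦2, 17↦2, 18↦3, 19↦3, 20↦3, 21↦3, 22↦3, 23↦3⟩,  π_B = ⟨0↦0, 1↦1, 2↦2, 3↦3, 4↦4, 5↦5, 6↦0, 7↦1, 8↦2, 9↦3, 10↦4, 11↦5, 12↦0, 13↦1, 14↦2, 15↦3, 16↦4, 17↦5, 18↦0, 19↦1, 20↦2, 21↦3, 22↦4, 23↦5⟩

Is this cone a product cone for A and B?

|A|·|B| = 4·6 = 24;  |P| = 24
Check the pairing map k ↦ (π_A(k), π_B(k)):
  0 ↦ (0,0)
  1 ↦ (0,1)
  2 ↦ (0,2)
  3 ↦ (0,3)
  4 ↦ (0,4)
  5 ↦ (0,5)
  6 ↦ (1,0)
  7 ↦ (1,1)
  8 ↦ (1,2)
  9 ↦ (1,3)
  10 ↦ (1,4)
  11 ↦ (1,5)
  12 ↦ (2,0)
  13 ↦ (2,1)
  14 ↦ (2,2)
  15 ↦ (2,3)
  16 ↦ (2,4)
  17 ↦ (2,5)
  18 ↦ (3,0)
  19 ↦ (3,1)
  20 ↦ (3,2)
  21 ↦ (3,3)
  22 ↦ (3,4)
  23 ↦ (3,5)
distinct pairs in image: 24 / 24 needed
  → bijection onto A×B; projections well-typed.

Answer: VALID PRODUCT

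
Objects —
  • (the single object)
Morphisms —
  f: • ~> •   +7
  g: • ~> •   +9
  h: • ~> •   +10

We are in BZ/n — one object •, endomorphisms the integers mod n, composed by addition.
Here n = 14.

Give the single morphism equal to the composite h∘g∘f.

Answer: +12

Work:
  0 +7≡7 +9≡2 +10≡12  (mod 14)
composite: +12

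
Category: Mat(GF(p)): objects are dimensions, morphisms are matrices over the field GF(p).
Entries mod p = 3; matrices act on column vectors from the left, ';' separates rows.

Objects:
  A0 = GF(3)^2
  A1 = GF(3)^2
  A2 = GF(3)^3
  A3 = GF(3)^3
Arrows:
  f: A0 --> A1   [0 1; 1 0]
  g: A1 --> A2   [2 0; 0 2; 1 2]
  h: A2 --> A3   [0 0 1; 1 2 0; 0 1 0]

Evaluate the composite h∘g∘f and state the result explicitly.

Answer: [2 1; 1 2; 2 0]

Work:
  e0=[1,0] f-->[0,1] g-->[0,2,2] h-->[2,1,2]
  e1=[0,1] f-->[1,0] g-->[2,0,1] h-->[1,2,0]
composite: [2 1; 1 2; 2 0]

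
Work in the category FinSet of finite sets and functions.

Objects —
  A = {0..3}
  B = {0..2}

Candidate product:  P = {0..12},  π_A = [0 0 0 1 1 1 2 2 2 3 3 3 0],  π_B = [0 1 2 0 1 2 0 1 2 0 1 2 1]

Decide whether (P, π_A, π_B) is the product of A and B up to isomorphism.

Answer: NOT A VALID PRODUCT — |P|=13 ≠ |A|·|B|=12

Derivation:
|A|·|B| = 4·3 = 12;  |P| = 13
  → cardinalities differ; no bijection possible.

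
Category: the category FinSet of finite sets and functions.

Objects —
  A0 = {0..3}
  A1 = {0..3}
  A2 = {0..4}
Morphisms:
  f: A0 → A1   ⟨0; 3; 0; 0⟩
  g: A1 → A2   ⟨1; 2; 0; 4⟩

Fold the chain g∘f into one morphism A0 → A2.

Answer: ⟨1; 4; 1; 1⟩

Trace:
  0 f→0 g→1
  1 f→3 g→4
  2 f→0 g→1
  3 f→0 g→1
⟦path⟧: ⟨1; 4; 1; 1⟩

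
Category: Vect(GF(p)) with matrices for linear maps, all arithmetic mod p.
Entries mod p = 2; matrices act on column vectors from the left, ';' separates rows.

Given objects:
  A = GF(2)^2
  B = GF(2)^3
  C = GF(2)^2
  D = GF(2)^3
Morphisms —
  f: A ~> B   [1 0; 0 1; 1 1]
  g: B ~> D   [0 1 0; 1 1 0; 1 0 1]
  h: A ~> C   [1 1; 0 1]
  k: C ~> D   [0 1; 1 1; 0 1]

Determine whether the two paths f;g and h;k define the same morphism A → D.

Path 1 = f;g:
  e0=(1,0) f~>(1,0,1) g~>(0,1,0)
  e1=(0,1) f~>(0,1,1) g~>(1,1,1)
  ⟦path⟧₁ = [0 1; 1 1; 0 1]
Path 2 = h;k:
  e0=(1,0) h~>(1,0) k~>(0,1,0)
  e1=(0,1) h~>(1,1) k~>(1,0,1)
  ⟦path⟧₂ = [0 1; 1 0; 0 1]
Equal? distinct morphisms ✗

Answer: DOES NOT COMMUTE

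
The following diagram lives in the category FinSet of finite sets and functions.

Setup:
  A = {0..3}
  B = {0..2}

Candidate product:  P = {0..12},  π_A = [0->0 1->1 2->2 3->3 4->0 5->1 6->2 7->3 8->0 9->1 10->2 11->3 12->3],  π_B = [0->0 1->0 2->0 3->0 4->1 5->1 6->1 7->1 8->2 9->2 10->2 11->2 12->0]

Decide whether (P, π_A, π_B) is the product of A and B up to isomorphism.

Answer: NOT A VALID PRODUCT — |P|=13 ≠ |A|·|B|=12

Trace:
|A|·|B| = 4·3 = 12;  |P| = 13
  → cardinalities differ; no bijection possible.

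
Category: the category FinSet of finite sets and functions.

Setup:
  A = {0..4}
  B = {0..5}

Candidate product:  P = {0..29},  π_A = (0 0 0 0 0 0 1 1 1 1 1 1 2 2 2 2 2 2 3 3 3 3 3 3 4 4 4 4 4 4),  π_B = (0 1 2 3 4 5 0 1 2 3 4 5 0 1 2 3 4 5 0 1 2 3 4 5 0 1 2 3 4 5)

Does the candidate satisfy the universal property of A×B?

Answer: VALID PRODUCT

Derivation:
|A|·|B| = 5·6 = 30;  |P| = 30
Check the pairing map k ↦ (π_A(k), π_B(k)):
  0 ↦ (0,0)
  1 ↦ (0,1)
  2 ↦ (0,2)
  3 ↦ (0,3)
  4 ↦ (0,4)
  5 ↦ (0,5)
  6 ↦ (1,0)
  7 ↦ (1,1)
  8 ↦ (1,2)
  9 ↦ (1,3)
  10 ↦ (1,4)
  11 ↦ (1,5)
  12 ↦ (2,0)
  13 ↦ (2,1)
  14 ↦ (2,2)
  15 ↦ (2,3)
  16 ↦ (2,4)
  17 ↦ (2,5)
  18 ↦ (3,0)
  19 ↦ (3,1)
  20 ↦ (3,2)
  21 ↦ (3,3)
  22 ↦ (3,4)
  23 ↦ (3,5)
  24 ↦ (4,0)
  25 ↦ (4,1)
  26 ↦ (4,2)
  27 ↦ (4,3)
  28 ↦ (4,4)
  29 ↦ (4,5)
distinct pairs in image: 30 / 30 needed
  → bijection onto A×B; projections well-typed.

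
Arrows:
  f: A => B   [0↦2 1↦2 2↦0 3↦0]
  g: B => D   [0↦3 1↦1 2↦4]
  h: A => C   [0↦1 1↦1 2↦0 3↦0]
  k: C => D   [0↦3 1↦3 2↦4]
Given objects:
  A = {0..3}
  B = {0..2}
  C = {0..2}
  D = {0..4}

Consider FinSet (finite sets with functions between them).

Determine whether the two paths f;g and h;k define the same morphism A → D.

Answer: DOES NOT COMMUTE

Derivation:
Along f;g (path 1):
  0 f=>2 g=>4
  1 f=>2 g=>4
  2 f=>0 g=>3
  3 f=>0 g=>3
  ⟦path⟧₁ = [0↦4 1↦4 2↦3 3↦3]
Along h;k (path 2):
  0 h=>1 k=>3
  1 h=>1 k=>3
  2 h=>0 k=>3
  3 h=>0 k=>3
  ⟦path⟧₂ = [0↦3 1↦3 2↦3 3↦3]
Equal? differ; not commutative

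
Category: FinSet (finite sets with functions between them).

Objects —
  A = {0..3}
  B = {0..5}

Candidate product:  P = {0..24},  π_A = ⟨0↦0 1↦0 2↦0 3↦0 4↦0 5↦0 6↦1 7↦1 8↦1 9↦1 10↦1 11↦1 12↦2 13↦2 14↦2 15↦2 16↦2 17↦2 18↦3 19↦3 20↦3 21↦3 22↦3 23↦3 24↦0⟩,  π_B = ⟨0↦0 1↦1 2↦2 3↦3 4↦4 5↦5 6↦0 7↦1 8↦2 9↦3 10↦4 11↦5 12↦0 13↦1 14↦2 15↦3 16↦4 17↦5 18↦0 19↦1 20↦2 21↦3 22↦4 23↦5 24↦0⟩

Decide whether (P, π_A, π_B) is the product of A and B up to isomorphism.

Answer: NOT A VALID PRODUCT — |P|=25 ≠ |A|·|B|=24

Derivation:
|A|·|B| = 4·6 = 24;  |P| = 25
  → cardinalities differ; no bijection possible.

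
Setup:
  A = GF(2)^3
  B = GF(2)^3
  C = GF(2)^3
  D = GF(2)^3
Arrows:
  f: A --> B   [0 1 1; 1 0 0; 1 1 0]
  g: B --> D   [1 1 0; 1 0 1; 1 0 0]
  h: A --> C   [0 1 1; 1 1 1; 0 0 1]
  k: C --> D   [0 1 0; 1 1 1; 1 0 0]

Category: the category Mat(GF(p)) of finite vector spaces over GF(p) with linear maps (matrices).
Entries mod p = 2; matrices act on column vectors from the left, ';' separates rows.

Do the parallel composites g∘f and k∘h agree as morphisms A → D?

Answer: COMMUTES

Work:
1) trace f;g:
  e0=[1,0,0] f-->[0,1,1] g-->[1,1,0]
  e1=[0,1,0] f-->[1,0,1] g-->[1,0,1]
  e2=[0,0,1] f-->[1,0,0] g-->[1,1,1]
  composite₁ = [1 1 1; 1 0 1; 0 1 1]
2) trace h;k:
  e0=[1,0,0] h-->[0,1,0] k-->[1,1,0]
  e1=[0,1,0] h-->[1,1,0] k-->[1,0,1]
  e2=[0,0,1] h-->[1,1,1] k-->[1,1,1]
  composite₂ = [1 1 1; 1 0 1; 0 1 1]
Equal? equal; square commutes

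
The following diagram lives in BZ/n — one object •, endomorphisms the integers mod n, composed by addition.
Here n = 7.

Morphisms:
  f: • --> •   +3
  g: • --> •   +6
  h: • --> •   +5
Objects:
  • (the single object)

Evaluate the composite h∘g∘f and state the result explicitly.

  0 +3≡3 +6≡2 +5≡0  (mod 7)
⟦path⟧: +0

Answer: +0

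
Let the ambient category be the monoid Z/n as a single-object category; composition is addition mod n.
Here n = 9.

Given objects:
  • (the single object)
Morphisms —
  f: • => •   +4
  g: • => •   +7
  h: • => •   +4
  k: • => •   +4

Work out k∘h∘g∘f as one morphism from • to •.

  0 +4≡4 +7≡2 +4≡6 +4≡1  (mod 9)
result: +1

Answer: +1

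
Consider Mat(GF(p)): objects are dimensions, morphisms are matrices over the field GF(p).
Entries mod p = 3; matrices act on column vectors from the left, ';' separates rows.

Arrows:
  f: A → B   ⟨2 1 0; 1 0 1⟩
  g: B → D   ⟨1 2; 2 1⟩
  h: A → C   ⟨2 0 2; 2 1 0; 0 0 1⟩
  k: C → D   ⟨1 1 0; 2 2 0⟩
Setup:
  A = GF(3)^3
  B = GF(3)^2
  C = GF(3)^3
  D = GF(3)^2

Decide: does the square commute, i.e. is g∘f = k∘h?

Along f;g (path 1):
  e0=[1,0,0] f→[2,1] g→[1,2]
  e1=[0,1,0] f→[1,0] g→[1,2]
  e2=[0,0,1] f→[0,1] g→[2,1]
  ⟦path⟧₁ = ⟨1 1 2; 2 2 1⟩
Along h;k (path 2):
  e0=[1,0,0] h→[2,2,0] k→[1,2]
  e1=[0,1,0] h→[0,1,0] k→[1,2]
  e2=[0,0,1] h→[2,0,1] k→[2,1]
  ⟦path⟧₂ = ⟨1 1 2; 2 2 1⟩
Equal? equal; square commutes

Answer: COMMUTES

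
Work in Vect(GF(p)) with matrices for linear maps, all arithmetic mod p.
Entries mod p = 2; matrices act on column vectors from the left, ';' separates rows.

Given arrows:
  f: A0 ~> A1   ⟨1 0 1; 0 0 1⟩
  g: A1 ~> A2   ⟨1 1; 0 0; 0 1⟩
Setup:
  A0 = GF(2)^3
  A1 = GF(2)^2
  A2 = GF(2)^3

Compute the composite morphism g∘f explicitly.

Answer: ⟨1 0 0; 0 0 0; 0 0 1⟩

Work:
  e0=(1,0,0) f~>(1,0) g~>(1,0,0)
  e1=(0,1,0) f~>(0,0) g~>(0,0,0)
  e2=(0,0,1) f~>(1,1) g~>(0,0,1)
result: ⟨1 0 0; 0 0 0; 0 0 1⟩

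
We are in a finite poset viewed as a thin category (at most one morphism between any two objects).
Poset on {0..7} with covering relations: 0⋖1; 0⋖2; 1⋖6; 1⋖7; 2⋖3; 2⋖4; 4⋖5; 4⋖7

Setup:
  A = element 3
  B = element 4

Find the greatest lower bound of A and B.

Answer: A∧B = 2

Trace:
Common predecessors of 3,4: {0,2}
  0 <= 2
  2 <= 2
glb = 2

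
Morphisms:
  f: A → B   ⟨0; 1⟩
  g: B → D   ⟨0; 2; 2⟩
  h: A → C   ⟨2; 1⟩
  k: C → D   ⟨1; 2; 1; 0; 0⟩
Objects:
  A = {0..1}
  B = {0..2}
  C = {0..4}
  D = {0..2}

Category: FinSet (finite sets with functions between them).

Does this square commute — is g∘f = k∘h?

Along f;g (path 1):
  0 f→0 g→0
  1 f→1 g→2
  ⟦path⟧₁ = ⟨0; 2⟩
Along h;k (path 2):
  0 h→2 k→1
  1 h→1 k→2
  ⟦path⟧₂ = ⟨1; 2⟩
Equal? NO — does not commute

Answer: DOES NOT COMMUTE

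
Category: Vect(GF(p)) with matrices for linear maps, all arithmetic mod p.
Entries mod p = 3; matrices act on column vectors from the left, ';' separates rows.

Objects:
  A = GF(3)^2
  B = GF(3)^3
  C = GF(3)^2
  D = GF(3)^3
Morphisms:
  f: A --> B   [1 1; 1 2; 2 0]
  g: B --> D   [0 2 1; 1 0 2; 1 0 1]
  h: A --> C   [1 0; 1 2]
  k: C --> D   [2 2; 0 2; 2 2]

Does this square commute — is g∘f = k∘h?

Answer: DOES NOT COMMUTE

Work:
Along f;g (path 1):
  e0=(1,0) f-->(1,1,2) g-->(1,2,0)
  e1=(0,1) f-->(1,2,0) g-->(1,1,1)
  composite₁ = [1 1; 2 1; 0 1]
Along h;k (path 2):
  e0=(1,0) h-->(1,1) k-->(1,2,1)
  e1=(0,1) h-->(0,2) k-->(1,1,1)
  composite₂ = [1 1; 2 1; 1 1]
Equal? NO — does not commute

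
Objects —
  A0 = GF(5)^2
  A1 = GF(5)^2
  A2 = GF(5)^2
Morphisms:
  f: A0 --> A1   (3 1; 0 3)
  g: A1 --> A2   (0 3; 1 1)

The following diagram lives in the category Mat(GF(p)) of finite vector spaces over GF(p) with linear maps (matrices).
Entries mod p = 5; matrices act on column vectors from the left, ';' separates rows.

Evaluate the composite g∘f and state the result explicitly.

Answer: (0 4; 3 4)

Trace:
  e0=⟨1,0⟩ f-->⟨3,0⟩ g-->⟨0,3⟩
  e1=⟨0,1⟩ f-->⟨1,3⟩ g-->⟨4,4⟩
composite: (0 4; 3 4)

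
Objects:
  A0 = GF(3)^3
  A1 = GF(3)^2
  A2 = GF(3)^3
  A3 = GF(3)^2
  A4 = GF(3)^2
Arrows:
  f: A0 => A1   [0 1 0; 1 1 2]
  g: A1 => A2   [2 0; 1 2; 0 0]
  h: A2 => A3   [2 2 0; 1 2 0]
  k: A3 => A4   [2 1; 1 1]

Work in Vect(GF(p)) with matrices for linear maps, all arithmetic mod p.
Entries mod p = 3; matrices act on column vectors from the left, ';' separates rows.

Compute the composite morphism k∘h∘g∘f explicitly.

Answer: [0 1 0; 2 0 1]

Derivation:
  e0=⟨1,0,0⟩ f=>⟨0,1⟩ g=>⟨0,2,0⟩ h=>⟨1,1⟩ k=>⟨0,2⟩
  e1=⟨0,1,0⟩ f=>⟨1,1⟩ g=>⟨2,0,0⟩ h=>⟨1,2⟩ k=>⟨1,0⟩
  e2=⟨0,0,1⟩ f=>⟨0,2⟩ g=>⟨0,1,0⟩ h=>⟨2,2⟩ k=>⟨0,1⟩
⟦path⟧: [0 1 0; 2 0 1]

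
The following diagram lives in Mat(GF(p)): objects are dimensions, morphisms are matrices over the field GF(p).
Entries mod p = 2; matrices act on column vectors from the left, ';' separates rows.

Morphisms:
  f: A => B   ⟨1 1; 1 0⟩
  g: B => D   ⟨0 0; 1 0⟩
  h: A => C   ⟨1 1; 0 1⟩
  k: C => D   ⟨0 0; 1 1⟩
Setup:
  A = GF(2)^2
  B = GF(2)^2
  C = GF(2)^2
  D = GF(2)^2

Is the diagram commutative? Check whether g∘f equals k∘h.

Along f;g (path 1):
  e0=[1,0] f=>[1,1] g=>[0,1]
  e1=[0,1] f=>[1,0] g=>[0,1]
  ⟦path⟧₁ = ⟨0 0; 1 1⟩
Along h;k (path 2):
  e0=[1,0] h=>[1,0] k=>[0,1]
  e1=[0,1] h=>[1,1] k=>[0,0]
  ⟦path⟧₂ = ⟨0 0; 1 0⟩
Equal? differ; not commutative

Answer: DOES NOT COMMUTE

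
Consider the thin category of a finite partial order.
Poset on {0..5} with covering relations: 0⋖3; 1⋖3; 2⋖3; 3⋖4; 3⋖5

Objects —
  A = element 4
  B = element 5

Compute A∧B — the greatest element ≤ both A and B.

Answer: A∧B = 3

Trace:
Common predecessors of 4,5: {0,1,2,3}
  0 ⊑ 3
  1 ⊑ 3
  2 ⊑ 3
  3 ⊑ 3
glb = 3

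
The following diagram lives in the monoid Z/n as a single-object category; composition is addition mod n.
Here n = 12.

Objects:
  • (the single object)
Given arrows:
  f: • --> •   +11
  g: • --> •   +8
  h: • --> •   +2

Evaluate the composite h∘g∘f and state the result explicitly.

Answer: +9

Derivation:
  0 +11≡11 +8≡7 +2≡9  (mod 12)
result: +9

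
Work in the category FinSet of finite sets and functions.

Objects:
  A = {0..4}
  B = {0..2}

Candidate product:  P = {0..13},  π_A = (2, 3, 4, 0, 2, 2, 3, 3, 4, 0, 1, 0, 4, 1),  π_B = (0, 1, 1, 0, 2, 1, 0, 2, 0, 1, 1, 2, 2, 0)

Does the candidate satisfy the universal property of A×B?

Answer: NOT A VALID PRODUCT — |P|=14 ≠ |A|·|B|=15

Derivation:
|A|·|B| = 5·3 = 15;  |P| = 14
  → cardinalities differ; no bijection possible.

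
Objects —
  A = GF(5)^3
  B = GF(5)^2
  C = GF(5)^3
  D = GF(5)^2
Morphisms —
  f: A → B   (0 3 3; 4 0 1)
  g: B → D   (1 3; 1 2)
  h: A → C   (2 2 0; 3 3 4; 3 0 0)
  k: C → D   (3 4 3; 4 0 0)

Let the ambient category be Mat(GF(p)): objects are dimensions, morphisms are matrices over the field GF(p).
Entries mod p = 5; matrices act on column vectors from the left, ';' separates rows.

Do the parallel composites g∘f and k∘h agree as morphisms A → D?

Path 1 = f;g:
  e0=⟨1,0,0⟩ f→⟨0,4⟩ g→⟨2,3⟩
  e1=⟨0,1,0⟩ f→⟨3,0⟩ g→⟨3,3⟩
  e2=⟨0,0,1⟩ f→⟨3,1⟩ g→⟨1,0⟩
  composite₁ = (2 3 1; 3 3 0)
Path 2 = h;k:
  e0=⟨1,0,0⟩ h→⟨2,3,3⟩ k→⟨2,3⟩
  e1=⟨0,1,0⟩ h→⟨2,3,0⟩ k→⟨3,3⟩
  e2=⟨0,0,1⟩ h→⟨0,4,0⟩ k→⟨1,0⟩
  composite₂ = (2 3 1; 3 3 0)
Equal? same morphism ✓

Answer: COMMUTES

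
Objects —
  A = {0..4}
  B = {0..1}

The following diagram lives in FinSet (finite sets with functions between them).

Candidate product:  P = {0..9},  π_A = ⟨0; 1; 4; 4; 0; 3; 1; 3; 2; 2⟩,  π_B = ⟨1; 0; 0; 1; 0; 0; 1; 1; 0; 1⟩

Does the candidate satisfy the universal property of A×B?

Answer: VALID PRODUCT

Derivation:
|A|·|B| = 5·2 = 10;  |P| = 10
Check the pairing map k ↦ (π_A(k), π_B(k)):
  0 : (0,1)
  1 : (1,0)
  2 : (4,0)
  3 : (4,1)
  4 : (0,0)
  5 : (3,0)
  6 : (1,1)
  7 : (3,1)
  8 : (2,0)
  9 : (2,1)
distinct pairs in image: 10 / 10 needed
  → bijection onto A×B; projections well-typed.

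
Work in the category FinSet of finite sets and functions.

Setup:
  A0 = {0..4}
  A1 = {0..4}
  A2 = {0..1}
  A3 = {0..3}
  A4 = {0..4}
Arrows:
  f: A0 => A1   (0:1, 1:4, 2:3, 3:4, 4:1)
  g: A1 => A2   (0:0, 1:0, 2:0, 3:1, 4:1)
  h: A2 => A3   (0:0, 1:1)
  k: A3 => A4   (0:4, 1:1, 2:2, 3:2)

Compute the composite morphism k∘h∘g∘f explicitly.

  0 f=>1 g=>0 h=>0 k=>4
  1 f=>4 g=>1 h=>1 k=>1
  2 f=>3 g=>1 h=>1 k=>1
  3 f=>4 g=>1 h=>1 k=>1
  4 f=>1 g=>0 h=>0 k=>4
⟦path⟧: (0:4, 1:1, 2:1, 3:1, 4:4)

Answer: (0:4, 1:1, 2:1, 3:1, 4:4)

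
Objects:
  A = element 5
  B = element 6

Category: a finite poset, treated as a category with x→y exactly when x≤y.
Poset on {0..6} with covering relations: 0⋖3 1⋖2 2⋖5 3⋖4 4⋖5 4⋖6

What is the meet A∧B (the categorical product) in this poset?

Lower bounds of A=5 and B=6: {0,3,4}
  0 ≤ 4
  3 ≤ 4
  4 ≤ 4
glb = 4

Answer: A∧B = 4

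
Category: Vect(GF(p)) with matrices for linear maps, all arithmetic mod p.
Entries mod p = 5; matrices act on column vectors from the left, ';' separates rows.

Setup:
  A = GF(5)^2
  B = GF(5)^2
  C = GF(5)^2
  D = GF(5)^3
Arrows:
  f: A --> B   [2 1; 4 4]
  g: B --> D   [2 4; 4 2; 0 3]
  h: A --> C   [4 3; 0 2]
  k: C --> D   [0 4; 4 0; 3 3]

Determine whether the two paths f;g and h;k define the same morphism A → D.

Answer: DOES NOT COMMUTE

Derivation:
1) trace f;g:
  e0=[1,0] f-->[2,4] g-->[0,1,2]
  e1=[0,1] f-->[1,4] g-->[3,2,2]
  composite₁ = [0 3; 1 2; 2 2]
2) trace h;k:
  e0=[1,0] h-->[4,0] k-->[0,1,2]
  e1=[0,1] h-->[3,2] k-->[3,2,0]
  composite₂ = [0 3; 1 2; 2 0]
Equal? differ; not commutative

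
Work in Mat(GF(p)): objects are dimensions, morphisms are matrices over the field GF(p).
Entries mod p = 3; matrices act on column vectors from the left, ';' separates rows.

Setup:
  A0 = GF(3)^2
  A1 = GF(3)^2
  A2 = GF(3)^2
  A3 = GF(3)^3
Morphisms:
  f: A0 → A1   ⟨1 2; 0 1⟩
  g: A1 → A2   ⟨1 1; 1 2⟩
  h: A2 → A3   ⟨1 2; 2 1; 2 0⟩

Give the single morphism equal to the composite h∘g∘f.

Answer: ⟨0 2; 0 1; 2 0⟩

Trace:
  e0=[1,0] f→[1,0] g→[1,1] h→[0,0,2]
  e1=[0,1] f→[2,1] g→[0,1] h→[2,1,0]
composite: ⟨0 2; 0 1; 2 0⟩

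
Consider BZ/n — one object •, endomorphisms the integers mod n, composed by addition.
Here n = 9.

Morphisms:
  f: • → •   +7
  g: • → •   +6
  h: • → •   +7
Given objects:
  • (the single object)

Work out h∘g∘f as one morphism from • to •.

Answer: +2

Trace:
  0 +7≡7 +6≡4 +7≡2  (mod 9)
composite: +2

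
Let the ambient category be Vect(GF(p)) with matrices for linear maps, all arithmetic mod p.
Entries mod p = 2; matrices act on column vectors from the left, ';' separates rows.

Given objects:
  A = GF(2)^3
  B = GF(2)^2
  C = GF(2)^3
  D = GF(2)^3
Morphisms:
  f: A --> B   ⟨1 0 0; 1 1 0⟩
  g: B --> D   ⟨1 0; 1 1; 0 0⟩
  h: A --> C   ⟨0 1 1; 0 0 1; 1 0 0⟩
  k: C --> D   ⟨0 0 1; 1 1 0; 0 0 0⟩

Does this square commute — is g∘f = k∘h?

Along f;g (path 1):
  e0=(1,0,0) f-->(1,1) g-->(1,0,0)
  e1=(0,1,0) f-->(0,1) g-->(0,1,0)
  e2=(0,0,1) f-->(0,0) g-->(0,0,0)
  result₁ = ⟨1 0 0; 0 1 0; 0 0 0⟩
Along h;k (path 2):
  e0=(1,0,0) h-->(0,0,1) k-->(1,0,0)
  e1=(0,1,0) h-->(1,0,0) k-->(0,1,0)
  e2=(0,0,1) h-->(1,1,0) k-->(0,0,0)
  result₂ = ⟨1 0 0; 0 1 0; 0 0 0⟩
Equal? equal; square commutes

Answer: COMMUTES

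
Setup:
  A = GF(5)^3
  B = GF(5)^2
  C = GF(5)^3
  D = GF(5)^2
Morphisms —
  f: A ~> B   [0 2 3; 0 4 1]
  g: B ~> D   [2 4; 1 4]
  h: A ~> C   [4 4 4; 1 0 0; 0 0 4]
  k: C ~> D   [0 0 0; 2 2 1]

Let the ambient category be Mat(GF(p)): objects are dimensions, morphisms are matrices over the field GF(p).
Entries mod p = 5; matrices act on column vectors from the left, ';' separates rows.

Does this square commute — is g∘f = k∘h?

Answer: COMMUTES

Trace:
1) trace f;g:
  e0=[1,0,0] f~>[0,0] g~>[0,0]
  e1=[0,1,0] f~>[2,4] g~>[0,3]
  e2=[0,0,1] f~>[3,1] g~>[0,2]
  result₁ = [0 0 0; 0 3 2]
2) trace h;k:
  e0=[1,0,0] h~>[4,1,0] k~>[0,0]
  e1=[0,1,0] h~>[4,0,0] k~>[0,3]
  e2=[0,0,1] h~>[4,0,4] k~>[0,2]
  result₂ = [0 0 0; 0 3 2]
Equal? same morphism ✓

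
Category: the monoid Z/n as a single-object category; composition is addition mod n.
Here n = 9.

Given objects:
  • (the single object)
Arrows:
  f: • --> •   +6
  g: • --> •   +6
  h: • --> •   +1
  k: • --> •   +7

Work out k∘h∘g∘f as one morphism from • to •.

  0 +6≡6 +6≡3 +1≡4 +7≡2  (mod 9)
result: +2

Answer: +2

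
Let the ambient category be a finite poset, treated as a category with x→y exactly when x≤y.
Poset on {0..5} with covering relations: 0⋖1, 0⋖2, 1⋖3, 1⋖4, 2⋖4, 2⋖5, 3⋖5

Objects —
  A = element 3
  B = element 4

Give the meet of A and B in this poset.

{x : x⊑A ∧ x⊑B} = {0,1}  (A=3, B=4)
  0 ⊑ 1
  1 ⊑ 1
glb = 1

Answer: A∧B = 1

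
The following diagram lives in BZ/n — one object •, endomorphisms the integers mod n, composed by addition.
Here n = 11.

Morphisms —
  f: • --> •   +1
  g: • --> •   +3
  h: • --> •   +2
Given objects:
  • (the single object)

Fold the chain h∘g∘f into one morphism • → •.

Answer: +6

Work:
  0 +1≡1 +3≡4 +2≡6  (mod 11)
⟦path⟧: +6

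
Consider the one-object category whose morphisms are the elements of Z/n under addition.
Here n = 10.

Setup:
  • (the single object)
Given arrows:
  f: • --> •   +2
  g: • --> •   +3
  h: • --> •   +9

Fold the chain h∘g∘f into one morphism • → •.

Answer: +4

Derivation:
  0 +2≡2 +3≡5 +9≡4  (mod 10)
⟦path⟧: +4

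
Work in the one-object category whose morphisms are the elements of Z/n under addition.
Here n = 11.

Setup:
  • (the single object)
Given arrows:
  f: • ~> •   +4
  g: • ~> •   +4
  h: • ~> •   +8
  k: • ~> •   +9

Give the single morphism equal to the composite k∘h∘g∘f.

Answer: +3

Derivation:
  0 +4≡4 +4≡8 +8≡5 +9≡3  (mod 11)
result: +3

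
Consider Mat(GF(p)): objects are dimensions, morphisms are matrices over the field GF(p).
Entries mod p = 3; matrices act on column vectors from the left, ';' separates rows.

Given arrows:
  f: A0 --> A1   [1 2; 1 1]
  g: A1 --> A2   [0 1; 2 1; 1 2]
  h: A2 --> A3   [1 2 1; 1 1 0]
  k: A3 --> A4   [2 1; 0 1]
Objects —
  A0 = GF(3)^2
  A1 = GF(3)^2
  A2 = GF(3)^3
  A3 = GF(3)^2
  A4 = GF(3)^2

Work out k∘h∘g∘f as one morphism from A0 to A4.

  e0=⟨1,0⟩ f-->⟨1,1⟩ g-->⟨1,0,0⟩ h-->⟨1,1⟩ k-->⟨0,1⟩
  e1=⟨0,1⟩ f-->⟨2,1⟩ g-->⟨1,2,1⟩ h-->⟨0,0⟩ k-->⟨0,0⟩
⟦path⟧: [0 0; 1 0]

Answer: [0 0; 1 0]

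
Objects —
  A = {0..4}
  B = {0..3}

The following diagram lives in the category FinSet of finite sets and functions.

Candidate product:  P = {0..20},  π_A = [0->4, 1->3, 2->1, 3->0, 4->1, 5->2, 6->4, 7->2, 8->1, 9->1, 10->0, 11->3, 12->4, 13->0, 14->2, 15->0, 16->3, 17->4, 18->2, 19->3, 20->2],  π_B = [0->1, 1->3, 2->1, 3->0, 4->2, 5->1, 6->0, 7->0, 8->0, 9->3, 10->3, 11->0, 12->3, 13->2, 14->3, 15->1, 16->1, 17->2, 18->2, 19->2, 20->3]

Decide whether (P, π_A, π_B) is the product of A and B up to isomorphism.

|A|·|B| = 5·4 = 20;  |P| = 21
  → cardinalities differ; no bijection possible.

Answer: NOT A VALID PRODUCT — |P|=21 ≠ |A|·|B|=20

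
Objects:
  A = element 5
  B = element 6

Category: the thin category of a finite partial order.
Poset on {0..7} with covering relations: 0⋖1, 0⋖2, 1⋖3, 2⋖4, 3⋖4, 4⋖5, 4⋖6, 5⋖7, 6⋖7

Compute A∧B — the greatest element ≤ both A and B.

Answer: A∧B = 4

Work:
Lower bounds of A=5 and B=6: {0,1,2,3,4}
  0 ≤ 4
  1 ≤ 4
  2 ≤ 4
  3 ≤ 4
  4 ≤ 4
glb = 4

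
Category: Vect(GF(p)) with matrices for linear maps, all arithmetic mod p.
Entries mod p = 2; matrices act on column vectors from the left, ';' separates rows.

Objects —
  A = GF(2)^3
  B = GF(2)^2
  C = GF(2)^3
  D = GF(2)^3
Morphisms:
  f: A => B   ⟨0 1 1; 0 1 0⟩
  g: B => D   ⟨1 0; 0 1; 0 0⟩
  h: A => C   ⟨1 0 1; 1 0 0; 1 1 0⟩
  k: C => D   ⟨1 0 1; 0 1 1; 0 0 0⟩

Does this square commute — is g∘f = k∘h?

1) trace f;g:
  e0=(1,0,0) f=>(0,0) g=>(0,0,0)
  e1=(0,1,0) f=>(1,1) g=>(1,1,0)
  e2=(0,0,1) f=>(1,0) g=>(1,0,0)
  result₁ = ⟨0 1 1; 0 1 0; 0 0 0⟩
2) trace h;k:
  e0=(1,0,0) h=>(1,1,1) k=>(0,0,0)
  e1=(0,1,0) h=>(0,0,1) k=>(1,1,0)
  e2=(0,0,1) h=>(1,0,0) k=>(1,0,0)
  result₂ = ⟨0 1 1; 0 1 0; 0 0 0⟩
Equal? YES — commutes

Answer: COMMUTES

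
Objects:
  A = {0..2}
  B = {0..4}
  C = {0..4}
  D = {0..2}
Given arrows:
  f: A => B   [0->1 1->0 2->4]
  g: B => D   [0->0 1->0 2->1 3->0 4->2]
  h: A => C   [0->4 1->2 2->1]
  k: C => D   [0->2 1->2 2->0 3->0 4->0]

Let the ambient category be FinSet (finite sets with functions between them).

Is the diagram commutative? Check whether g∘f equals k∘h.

Answer: COMMUTES

Derivation:
Along f;g (path 1):
  0 f=>1 g=>0
  1 f=>0 g=>0
  2 f=>4 g=>2
  ⟦path⟧₁ = [0->0 1->0 2->2]
Along h;k (path 2):
  0 h=>4 k=>0
  1 h=>2 k=>0
  2 h=>1 k=>2
  ⟦path⟧₂ = [0->0 1->0 2->2]
Equal? equal; square commutes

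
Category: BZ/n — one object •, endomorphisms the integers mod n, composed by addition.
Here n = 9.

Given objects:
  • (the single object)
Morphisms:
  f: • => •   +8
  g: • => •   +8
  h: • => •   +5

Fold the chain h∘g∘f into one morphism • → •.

  0 +8≡8 +8≡7 +5≡3  (mod 9)
result: +3

Answer: +3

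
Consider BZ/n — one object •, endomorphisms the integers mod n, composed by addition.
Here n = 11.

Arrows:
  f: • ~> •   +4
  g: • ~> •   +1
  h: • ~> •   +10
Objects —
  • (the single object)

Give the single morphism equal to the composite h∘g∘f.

  0 +4≡4 +1≡5 +10≡4  (mod 11)
result: +4

Answer: +4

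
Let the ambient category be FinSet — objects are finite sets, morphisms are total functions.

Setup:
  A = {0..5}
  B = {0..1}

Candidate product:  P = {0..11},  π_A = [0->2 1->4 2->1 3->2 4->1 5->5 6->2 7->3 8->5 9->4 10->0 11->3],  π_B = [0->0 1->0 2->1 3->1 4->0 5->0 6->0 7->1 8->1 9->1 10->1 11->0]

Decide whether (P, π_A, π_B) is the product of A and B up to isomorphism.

Answer: NOT A VALID PRODUCT — duplicate pair at indices 0,6

Derivation:
|A|·|B| = 6·2 = 12;  |P| = 12
Check the pairing map k ↦ (π_A(k), π_B(k)):
  0 -> (2,0)
  1 -> (4,0)
  2 -> (1,1)
  3 -> (2,1)
  4 -> (1,0)
  5 -> (5,0)
  6 -> (2,0)  ✗ repeats pair of k=0
  7 -> (3,1)
  8 -> (5,1)
  9 -> (4,1)
  10 -> (0,1)
  11 -> (3,0)
distinct pairs in image: 11 / 12 needed
  → (2,0) hit at k=0 and k=6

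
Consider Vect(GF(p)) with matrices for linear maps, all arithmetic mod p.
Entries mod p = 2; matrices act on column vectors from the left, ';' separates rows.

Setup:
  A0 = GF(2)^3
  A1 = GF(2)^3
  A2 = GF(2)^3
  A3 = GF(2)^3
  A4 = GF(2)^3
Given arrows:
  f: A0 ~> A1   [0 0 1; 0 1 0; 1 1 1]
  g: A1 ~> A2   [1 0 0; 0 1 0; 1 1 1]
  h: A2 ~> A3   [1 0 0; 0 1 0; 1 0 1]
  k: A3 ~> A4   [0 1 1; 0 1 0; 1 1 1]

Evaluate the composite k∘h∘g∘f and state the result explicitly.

Answer: [1 1 1; 0 1 0; 1 1 0]

Derivation:
  e0=⟨1,0,0⟩ f~>⟨0,0,1⟩ g~>⟨0,0,1⟩ h~>⟨0,0,1⟩ k~>⟨1,0,1⟩
  e1=⟨0,1,0⟩ f~>⟨0,1,1⟩ g~>⟨0,1,0⟩ h~>⟨0,1,0⟩ k~>⟨1,1,1⟩
  e2=⟨0,0,1⟩ f~>⟨1,0,1⟩ g~>⟨1,0,0⟩ h~>⟨1,0,1⟩ k~>⟨1,0,0⟩
result: [1 1 1; 0 1 0; 1 1 0]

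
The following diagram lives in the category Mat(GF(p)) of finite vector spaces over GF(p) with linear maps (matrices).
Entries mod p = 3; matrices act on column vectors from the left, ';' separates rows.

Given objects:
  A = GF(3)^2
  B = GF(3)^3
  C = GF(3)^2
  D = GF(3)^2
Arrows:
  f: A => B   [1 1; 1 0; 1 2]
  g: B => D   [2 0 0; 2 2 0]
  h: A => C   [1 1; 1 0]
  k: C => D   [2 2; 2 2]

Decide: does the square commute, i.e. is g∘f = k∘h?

Answer: DOES NOT COMMUTE

Trace:
Along f;g (path 1):
  e0=[1,0] f=>[1,1,1] g=>[2,1]
  e1=[0,1] f=>[1,0,2] g=>[2,2]
  composite₁ = [2 2; 1 2]
Along h;k (path 2):
  e0=[1,0] h=>[1,1] k=>[1,1]
  e1=[0,1] h=>[1,0] k=>[2,2]
  composite₂ = [1 2; 1 2]
Equal? differ; not commutative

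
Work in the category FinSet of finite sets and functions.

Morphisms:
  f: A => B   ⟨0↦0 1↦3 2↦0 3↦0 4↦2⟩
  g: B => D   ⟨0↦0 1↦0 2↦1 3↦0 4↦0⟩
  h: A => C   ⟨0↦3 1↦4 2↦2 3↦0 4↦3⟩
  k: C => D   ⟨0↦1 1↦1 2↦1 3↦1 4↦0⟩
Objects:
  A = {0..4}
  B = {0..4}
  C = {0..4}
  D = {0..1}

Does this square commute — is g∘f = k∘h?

Answer: DOES NOT COMMUTE

Trace:
Path 1 = f;g:
  0 f=>0 g=>0
  1 f=>3 g=>0
  2 f=>0 g=>0
  3 f=>0 g=>0
  4 f=>2 g=>1
  composite₁ = ⟨0↦0 1↦0 2↦0 3↦0 4↦1⟩
Path 2 = h;k:
  0 h=>3 k=>1
  1 h=>4 k=>0
  2 h=>2 k=>1
  3 h=>0 k=>1
  4 h=>3 k=>1
  composite₂ = ⟨0↦1 1↦0 2↦1 3↦1 4↦1⟩
Equal? differ; not commutative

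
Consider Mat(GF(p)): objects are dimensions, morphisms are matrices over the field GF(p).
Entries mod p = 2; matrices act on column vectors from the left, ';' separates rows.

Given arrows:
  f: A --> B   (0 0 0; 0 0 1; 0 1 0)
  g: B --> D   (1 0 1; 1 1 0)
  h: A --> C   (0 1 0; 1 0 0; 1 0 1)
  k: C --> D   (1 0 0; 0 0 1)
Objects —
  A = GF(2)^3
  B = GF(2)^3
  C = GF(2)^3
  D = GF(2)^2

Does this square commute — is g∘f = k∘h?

1) trace f;g:
  e0=⟨1,0,0⟩ f-->⟨0,0,0⟩ g-->⟨0,0⟩
  e1=⟨0,1,0⟩ f-->⟨0,0,1⟩ g-->⟨1,0⟩
  e2=⟨0,0,1⟩ f-->⟨0,1,0⟩ g-->⟨0,1⟩
  ⟦path⟧₁ = (0 1 0; 0 0 1)
2) trace h;k:
  e0=⟨1,0,0⟩ h-->⟨0,1,1⟩ k-->⟨0,1⟩
  e1=⟨0,1,0⟩ h-->⟨1,0,0⟩ k-->⟨1,0⟩
  e2=⟨0,0,1⟩ h-->⟨0,0,1⟩ k-->⟨0,1⟩
  ⟦path⟧₂ = (0 1 0; 1 0 1)
Equal? differ; not commutative

Answer: DOES NOT COMMUTE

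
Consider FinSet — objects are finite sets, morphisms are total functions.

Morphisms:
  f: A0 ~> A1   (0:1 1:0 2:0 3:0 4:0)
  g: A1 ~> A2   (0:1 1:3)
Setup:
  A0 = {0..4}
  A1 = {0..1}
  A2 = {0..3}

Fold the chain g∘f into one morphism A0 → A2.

  0 f~>1 g~>3
  1 f~>0 g~>1
  2 f~>0 g~>1
  3 f~>0 g~>1
  4 f~>0 g~>1
composite: (0:3 1:1 2:1 3:1 4:1)

Answer: (0:3 1:1 2:1 3:1 4:1)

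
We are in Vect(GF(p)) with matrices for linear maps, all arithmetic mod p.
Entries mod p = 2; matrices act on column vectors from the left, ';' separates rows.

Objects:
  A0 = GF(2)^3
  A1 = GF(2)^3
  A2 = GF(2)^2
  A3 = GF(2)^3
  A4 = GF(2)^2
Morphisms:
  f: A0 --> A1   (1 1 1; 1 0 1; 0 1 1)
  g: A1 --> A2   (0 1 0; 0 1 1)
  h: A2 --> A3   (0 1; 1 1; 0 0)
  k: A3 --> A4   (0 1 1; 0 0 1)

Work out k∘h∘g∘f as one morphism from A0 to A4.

Answer: (0 1 1; 0 0 0)

Trace:
  e0=[1,0,0] f-->[1,1,0] g-->[1,1] h-->[1,0,0] k-->[0,0]
  e1=[0,1,0] f-->[1,0,1] g-->[0,1] h-->[1,1,0] k-->[1,0]
  e2=[0,0,1] f-->[1,1,1] g-->[1,0] h-->[0,1,0] k-->[1,0]
⟦path⟧: (0 1 1; 0 0 0)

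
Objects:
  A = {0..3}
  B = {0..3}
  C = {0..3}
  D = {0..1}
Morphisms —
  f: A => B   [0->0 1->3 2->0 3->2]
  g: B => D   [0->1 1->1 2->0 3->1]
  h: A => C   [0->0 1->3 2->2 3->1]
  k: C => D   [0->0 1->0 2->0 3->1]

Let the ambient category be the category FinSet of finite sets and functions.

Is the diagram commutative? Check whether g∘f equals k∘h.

Path 1 = f;g:
  0 f=>0 g=>1
  1 f=>3 g=>1
  2 f=>0 g=>1
  3 f=>2 g=>0
  ⟦path⟧₁ = [0->1 1->1 2->1 3->0]
Path 2 = h;k:
  0 h=>0 k=>0
  1 h=>3 k=>1
  2 h=>2 k=>0
  3 h=>1 k=>0
  ⟦path⟧₂ = [0->0 1->1 2->0 3->0]
Equal? differ; not commutative

Answer: DOES NOT COMMUTE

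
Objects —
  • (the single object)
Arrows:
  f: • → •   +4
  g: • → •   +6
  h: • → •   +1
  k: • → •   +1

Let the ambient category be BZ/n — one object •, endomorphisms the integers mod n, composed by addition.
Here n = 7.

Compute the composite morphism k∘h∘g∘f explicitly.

Answer: +5

Trace:
  0 +4≡4 +6≡3 +1≡4 +1≡5  (mod 7)
composite: +5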